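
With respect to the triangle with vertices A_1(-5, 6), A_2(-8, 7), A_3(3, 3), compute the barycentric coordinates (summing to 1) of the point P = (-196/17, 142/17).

(13/17, 13/17, -9/17)

Signed area of the reference triangle: [A_1A_2A_3] = ½·((-5)·(7−3) + (-8)·(3−6) + 3·(6−7)) = ½·(-20 + 24 − 3) = 1/2.
[PA_2A_3] = ½·((-196/17)·(7−3) + (-8)·(3−(142/17)) + 3·(142/17−7)) = ½·(-784/17 + 728/17 + 69/17) = 13/34, so the A_1-coordinate is (13/34)/(1/2) = 13/17.
[A_1PA_3] = ½·((-5)·(142/17−3) + (-196/17)·(3−6) + 3·(6−(142/17))) = ½·(-455/17 + 588/17 − 120/17) = 13/34, so the A_2-coordinate is 13/17.
[A_1A_2P] = ½·((-5)·(7−(142/17)) + (-8)·(142/17−6) + (-196/17)·(6−7)) = ½·(115/17 − 320/17 + 196/17) = -9/34, so the A_3-coordinate is -9/17.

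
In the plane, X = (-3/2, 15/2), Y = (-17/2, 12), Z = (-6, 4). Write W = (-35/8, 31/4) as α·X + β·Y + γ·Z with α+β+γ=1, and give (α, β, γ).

(1/2, 1/4, 1/4)

Signed area of the reference triangle: [XYZ] = ½·((-3/2)·(12−4) + (-17/2)·(4−(15/2)) + (-6)·(15/2−12)) = ½·(-12 + 119/4 + 27) = 179/8.
[WYZ] = ½·((-35/8)·(12−4) + (-17/2)·(4−(31/4)) + (-6)·(31/4−12)) = ½·(-35 + 255/8 + 51/2) = 179/16, so the X-coordinate is (179/16)/(179/8) = 1/2.
[XWZ] = ½·((-3/2)·(31/4−4) + (-35/8)·(4−(15/2)) + (-6)·(15/2−(31/4))) = ½·(-45/8 + 245/16 + 3/2) = 179/32, so the Y-coordinate is 1/4.
[XYW] = ½·((-3/2)·(12−(31/4)) + (-17/2)·(31/4−(15/2)) + (-35/8)·(15/2−12)) = ½·(-51/8 − 17/8 + 315/16) = 179/32, so the Z-coordinate is 1/4.
Check: 1/2 + 1/4 + 1/4 = 1.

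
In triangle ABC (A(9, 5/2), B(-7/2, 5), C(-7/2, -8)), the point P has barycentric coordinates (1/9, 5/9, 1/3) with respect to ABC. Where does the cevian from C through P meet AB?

Line CP meets AB where the C-coordinate vanishes; zeroing P's C-weight and renormalizing leaves A, B-weights 1/9 : 5/9 → (1/6, 5/6).
So Q = (1/6)·A + (5/6)·B = (-17/12, 55/12).

(-17/12, 55/12)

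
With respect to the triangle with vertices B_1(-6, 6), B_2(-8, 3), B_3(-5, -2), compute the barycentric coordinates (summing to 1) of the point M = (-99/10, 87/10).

(2/5, 3/2, -9/10)

Signed area of the reference triangle: [B_1B_2B_3] = ½·((-6)·(3−(-2)) + (-8)·(-2−6) + (-5)·(6−3)) = ½·(-30 + 64 − 15) = 19/2.
[MB_2B_3] = ½·((-99/10)·(3−(-2)) + (-8)·(-2−(87/10)) + (-5)·(87/10−3)) = ½·(-99/2 + 428/5 − 57/2) = 19/5, so the B_1-coordinate is (19/5)/(19/2) = 2/5.
[B_1MB_3] = ½·((-6)·(87/10−(-2)) + (-99/10)·(-2−6) + (-5)·(6−(87/10))) = ½·(-321/5 + 396/5 + 27/2) = 57/4, so the B_2-coordinate is 3/2.
[B_1B_2M] = ½·((-6)·(3−(87/10)) + (-8)·(87/10−6) + (-99/10)·(6−3)) = ½·(171/5 − 108/5 − 297/10) = -171/20, so the B_3-coordinate is -9/10.
Check: 2/5 + 3/2 − 9/10 = 1.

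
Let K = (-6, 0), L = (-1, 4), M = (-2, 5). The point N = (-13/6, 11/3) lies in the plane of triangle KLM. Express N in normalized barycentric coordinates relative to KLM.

Signed area of the reference triangle: [KLM] = ½·((-6)·(4−5) + (-1)·(5−0) + (-2)·(0−4)) = ½·(6 − 5 + 8) = 9/2.
[NLM] = ½·((-13/6)·(4−5) + (-1)·(5−(11/3)) + (-2)·(11/3−4)) = ½·(13/6 − 4/3 + 2/3) = 3/4, so the K-coordinate is (3/4)/(9/2) = 1/6.
[KNM] = ½·((-6)·(11/3−5) + (-13/6)·(5−0) + (-2)·(0−(11/3))) = ½·(8 − 65/6 + 22/3) = 9/4, so the L-coordinate is 1/2.
[KLN] = ½·((-6)·(4−(11/3)) + (-1)·(11/3−0) + (-13/6)·(0−4)) = ½·(-2 − 11/3 + 26/3) = 3/2, so the M-coordinate is 1/3.
Check: 1/6 + 1/2 + 1/3 = 1.

(1/6, 1/2, 1/3)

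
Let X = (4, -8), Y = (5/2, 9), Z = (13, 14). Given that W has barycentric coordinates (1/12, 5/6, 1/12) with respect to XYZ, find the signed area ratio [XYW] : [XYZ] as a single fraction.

The signed ratio [XYW]/[XYZ] equals the barycentric coordinate of W at vertex Z, which is 1/12.

1/12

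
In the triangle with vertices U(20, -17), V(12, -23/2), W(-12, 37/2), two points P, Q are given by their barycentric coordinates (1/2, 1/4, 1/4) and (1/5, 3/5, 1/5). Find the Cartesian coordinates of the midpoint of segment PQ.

(47/5, -267/40)

Barycentric coordinates of the midpoint are the average: (7/20, 17/40, 9/40).
Converting: (7/20)·U + (17/40)·V + (9/40)·W = (47/5, -267/40).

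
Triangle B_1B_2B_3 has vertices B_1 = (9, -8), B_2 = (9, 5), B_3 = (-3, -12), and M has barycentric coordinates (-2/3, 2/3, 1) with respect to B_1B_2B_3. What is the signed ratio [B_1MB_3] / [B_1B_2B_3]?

The signed ratio [B_1MB_3]/[B_1B_2B_3] equals the barycentric coordinate of M at vertex B_2, which is 2/3.

2/3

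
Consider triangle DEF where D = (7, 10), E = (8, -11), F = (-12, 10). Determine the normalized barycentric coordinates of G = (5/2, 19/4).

Signed area of the reference triangle: [DEF] = ½·(7·(-11−10) + 8·(10−10) + (-12)·(10−(-11))) = ½·(-147 + 0 − 252) = -399/2.
[GEF] = ½·((5/2)·(-11−10) + 8·(10−(19/4)) + (-12)·(19/4−(-11))) = ½·(-105/2 + 42 − 189) = -399/4, so the D-coordinate is (-399/4)/(-399/2) = 1/2.
[DGF] = ½·(7·(19/4−10) + (5/2)·(10−10) + (-12)·(10−(19/4))) = ½·(-147/4 + 0 − 63) = -399/8, so the E-coordinate is 1/4.
[DEG] = ½·(7·(-11−(19/4)) + 8·(19/4−10) + (5/2)·(10−(-11))) = ½·(-441/4 − 42 + 105/2) = -399/8, so the F-coordinate is 1/4.

(1/2, 1/4, 1/4)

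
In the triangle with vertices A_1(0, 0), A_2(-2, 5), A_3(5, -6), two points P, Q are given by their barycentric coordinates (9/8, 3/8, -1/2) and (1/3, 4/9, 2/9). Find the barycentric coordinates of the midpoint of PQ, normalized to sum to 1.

(35/48, 59/144, -5/36)

Since both coordinate triples sum to 1, the midpoint's barycentrics are the componentwise average.
(9/8+1/3)/2 = 35/48; similarly 59/144 and -5/36.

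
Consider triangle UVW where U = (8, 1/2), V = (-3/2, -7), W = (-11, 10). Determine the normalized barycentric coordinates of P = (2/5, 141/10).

(1, -4/5, 4/5)

Signed area of the reference triangle: [UVW] = ½·(8·(-7−10) + (-3/2)·(10−(1/2)) + (-11)·(1/2−(-7))) = ½·(-136 − 57/4 − 165/2) = -931/8.
[PVW] = ½·((2/5)·(-7−10) + (-3/2)·(10−(141/10)) + (-11)·(141/10−(-7))) = ½·(-34/5 + 123/20 − 2321/10) = -931/8, so the U-coordinate is (-931/8)/(-931/8) = 1.
[UPW] = ½·(8·(141/10−10) + (2/5)·(10−(1/2)) + (-11)·(1/2−(141/10))) = ½·(164/5 + 19/5 + 748/5) = 931/10, so the V-coordinate is -4/5.
[UVP] = ½·(8·(-7−(141/10)) + (-3/2)·(141/10−(1/2)) + (2/5)·(1/2−(-7))) = ½·(-844/5 − 102/5 + 3) = -931/10, so the W-coordinate is 4/5.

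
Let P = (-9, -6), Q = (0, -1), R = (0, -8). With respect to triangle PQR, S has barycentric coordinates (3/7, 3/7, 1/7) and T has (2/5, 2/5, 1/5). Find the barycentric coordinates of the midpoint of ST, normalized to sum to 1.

(29/70, 29/70, 6/35)

Since both coordinate triples sum to 1, the midpoint's barycentrics are the componentwise average.
(3/7+2/5)/2 = 29/70; similarly 29/70 and 6/35.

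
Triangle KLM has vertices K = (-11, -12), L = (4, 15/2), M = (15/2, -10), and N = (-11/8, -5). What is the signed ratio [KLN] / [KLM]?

1/4

[KLM] = ½·((-11)·(15/2−(-10)) + 4·(-10−(-12)) + (15/2)·(-12−(15/2))) = ½·(-385/2 + 8 − 585/4) = -1323/8.
[KLN] = ½·((-11)·(15/2−(-5)) + 4·(-5−(-12)) + (-11/8)·(-12−(15/2))) = ½·(-275/2 + 28 + 429/16) = -1323/32, so the ratio is (-1323/32)/(-1323/8) = 1/4.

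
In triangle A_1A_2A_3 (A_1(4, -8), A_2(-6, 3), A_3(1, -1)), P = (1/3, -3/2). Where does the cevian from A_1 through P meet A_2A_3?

(-2/5, -1/5)

Barycentric coordinates of P with respect to A_1A_2A_3: (1/6, 1/6, 2/3).
On side A_2A_3 the A_1-coordinate is zero; dropping P's A_1-weight 1/6 and renormalizing the remaining 1/6 : 2/3 gives weights 1/5, 4/5 on A_2, A_3.
Q = (1/5)·(-6, 3) + (4/5)·(1, -1) = (-2/5, -1/5).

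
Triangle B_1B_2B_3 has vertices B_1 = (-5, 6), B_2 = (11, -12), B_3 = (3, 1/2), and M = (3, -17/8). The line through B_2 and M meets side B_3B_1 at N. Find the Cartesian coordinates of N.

(-9/5, 19/5)

Barycentric coordinates of M with respect to B_1B_2B_3: (3/8, 3/8, 1/4).
On side B_3B_1 the B_2-coordinate is zero; dropping M's B_2-weight 3/8 and renormalizing the remaining 1/4 : 3/8 gives weights 2/5, 3/5 on B_3, B_1.
N = (2/5)·(3, 1/2) + (3/5)·(-5, 6) = (-9/5, 19/5).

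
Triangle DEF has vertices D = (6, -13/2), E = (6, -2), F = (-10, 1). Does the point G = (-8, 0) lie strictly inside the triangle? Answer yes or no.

Barycentric coordinates of G: (5/36, -1/72, 7/8).
The three coordinates are positive, negative, positive; a point is interior exactly when all three are positive.

no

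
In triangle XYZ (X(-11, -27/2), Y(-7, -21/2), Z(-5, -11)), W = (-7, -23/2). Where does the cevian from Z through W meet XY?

Barycentric coordinates of W with respect to XYZ: (1/4, 1/4, 1/2).
On side XY the Z-coordinate is zero; dropping W's Z-weight 1/2 and renormalizing the remaining 1/4 : 1/4 gives weights 1/2, 1/2 on X, Y.
V = (1/2)·(-11, -27/2) + (1/2)·(-7, -21/2) = (-9, -12).

(-9, -12)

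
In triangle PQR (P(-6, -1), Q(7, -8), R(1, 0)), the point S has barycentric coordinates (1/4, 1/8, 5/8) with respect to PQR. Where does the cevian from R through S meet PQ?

Line RS meets PQ where the R-coordinate vanishes; zeroing S's R-weight and renormalizing leaves P, Q-weights 1/4 : 1/8 → (2/3, 1/3).
So T = (2/3)·P + (1/3)·Q = (-5/3, -10/3).

(-5/3, -10/3)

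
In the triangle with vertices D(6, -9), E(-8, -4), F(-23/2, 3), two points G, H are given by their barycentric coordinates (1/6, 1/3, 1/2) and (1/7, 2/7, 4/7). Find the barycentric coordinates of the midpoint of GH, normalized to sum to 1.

(13/84, 13/42, 15/28)

Since both coordinate triples sum to 1, the midpoint's barycentrics are the componentwise average.
(1/6+1/7)/2 = 13/84; similarly 13/42 and 15/28.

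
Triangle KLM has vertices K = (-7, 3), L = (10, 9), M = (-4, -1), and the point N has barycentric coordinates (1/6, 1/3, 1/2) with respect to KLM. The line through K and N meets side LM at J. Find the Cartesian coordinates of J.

Line KN meets LM where the K-coordinate vanishes; zeroing N's K-weight and renormalizing leaves L, M-weights 1/3 : 1/2 → (2/5, 3/5).
So J = (2/5)·L + (3/5)·M = (8/5, 3).

(8/5, 3)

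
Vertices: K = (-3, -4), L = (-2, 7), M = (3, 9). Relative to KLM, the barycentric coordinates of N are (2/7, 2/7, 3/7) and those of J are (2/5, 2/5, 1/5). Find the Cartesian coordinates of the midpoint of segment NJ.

Barycentric coordinates of the midpoint are the average: (12/35, 12/35, 11/35).
Converting: (12/35)·K + (12/35)·L + (11/35)·M = (-27/35, 27/7).

(-27/35, 27/7)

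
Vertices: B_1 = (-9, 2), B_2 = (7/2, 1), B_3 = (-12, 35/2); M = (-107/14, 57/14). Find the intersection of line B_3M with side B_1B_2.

(-83/12, 11/6)

Barycentric coordinates of M with respect to B_1B_2B_3: (5/7, 1/7, 1/7).
On side B_1B_2 the B_3-coordinate is zero; dropping M's B_3-weight 1/7 and renormalizing the remaining 5/7 : 1/7 gives weights 5/6, 1/6 on B_1, B_2.
N = (5/6)·(-9, 2) + (1/6)·(7/2, 1) = (-83/12, 11/6).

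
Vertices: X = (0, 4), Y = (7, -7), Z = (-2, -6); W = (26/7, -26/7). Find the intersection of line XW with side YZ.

Barycentric coordinates of W with respect to XYZ: (2/7, 4/7, 1/7).
On side YZ the X-coordinate is zero; dropping W's X-weight 2/7 and renormalizing the remaining 4/7 : 1/7 gives weights 4/5, 1/5 on Y, Z.
V = (4/5)·(7, -7) + (1/5)·(-2, -6) = (26/5, -34/5).

(26/5, -34/5)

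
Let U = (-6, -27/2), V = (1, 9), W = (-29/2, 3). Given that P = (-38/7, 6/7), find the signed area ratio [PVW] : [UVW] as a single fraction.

[UVW] = ½·((-6)·(9−3) + 1·(3−(-27/2)) + (-29/2)·(-27/2−9)) = ½·(-36 + 33/2 + 1305/4) = 1227/8.
[PVW] = ½·((-38/7)·(9−3) + 1·(3−(6/7)) + (-29/2)·(6/7−9)) = ½·(-228/7 + 15/7 + 1653/14) = 1227/28, so the ratio is (1227/28)/(1227/8) = 2/7.

2/7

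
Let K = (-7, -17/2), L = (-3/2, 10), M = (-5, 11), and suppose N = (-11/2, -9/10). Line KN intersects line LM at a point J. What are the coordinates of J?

(-13/4, 21/2)

Barycentric coordinates of N with respect to KLM: (3/5, 1/5, 1/5).
On side LM the K-coordinate is zero; dropping N's K-weight 3/5 and renormalizing the remaining 1/5 : 1/5 gives weights 1/2, 1/2 on L, M.
J = (1/2)·(-3/2, 10) + (1/2)·(-5, 11) = (-13/4, 21/2).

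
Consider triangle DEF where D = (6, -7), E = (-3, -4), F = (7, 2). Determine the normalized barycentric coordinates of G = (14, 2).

Signed area of the reference triangle: [DEF] = ½·(6·(-4−2) + (-3)·(2−(-7)) + 7·(-7−(-4))) = ½·(-36 − 27 − 21) = -42.
[GEF] = ½·(14·(-4−2) + (-3)·(2−2) + 7·(2−(-4))) = ½·(-84 + 0 + 42) = -21, so the D-coordinate is (-21)/(-42) = 1/2.
[DGF] = ½·(6·(2−2) + 14·(2−(-7)) + 7·(-7−2)) = ½·(0 + 126 − 63) = 63/2, so the E-coordinate is -3/4.
[DEG] = ½·(6·(-4−2) + (-3)·(2−(-7)) + 14·(-7−(-4))) = ½·(-36 − 27 − 42) = -105/2, so the F-coordinate is 5/4.

(1/2, -3/4, 5/4)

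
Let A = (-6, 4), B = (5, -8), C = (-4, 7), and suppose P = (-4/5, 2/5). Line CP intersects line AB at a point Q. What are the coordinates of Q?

Barycentric coordinates of P with respect to ABC: (1/5, 2/5, 2/5).
On side AB the C-coordinate is zero; dropping P's C-weight 2/5 and renormalizing the remaining 1/5 : 2/5 gives weights 1/3, 2/3 on A, B.
Q = (1/3)·(-6, 4) + (2/3)·(5, -8) = (4/3, -4).

(4/3, -4)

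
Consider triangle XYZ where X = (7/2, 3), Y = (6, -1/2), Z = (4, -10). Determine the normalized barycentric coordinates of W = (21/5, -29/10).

Signed area of the reference triangle: [XYZ] = ½·((7/2)·(-1/2−(-10)) + 6·(-10−3) + 4·(3−(-1/2))) = ½·(133/4 − 78 + 14) = -123/8.
[WYZ] = ½·((21/5)·(-1/2−(-10)) + 6·(-10−(-29/10)) + 4·(-29/10−(-1/2))) = ½·(399/10 − 213/5 − 48/5) = -123/20, so the X-coordinate is (-123/20)/(-123/8) = 2/5.
[XWZ] = ½·((7/2)·(-29/10−(-10)) + (21/5)·(-10−3) + 4·(3−(-29/10))) = ½·(497/20 − 273/5 + 118/5) = -123/40, so the Y-coordinate is 1/5.
[XYW] = ½·((7/2)·(-1/2−(-29/10)) + 6·(-29/10−3) + (21/5)·(3−(-1/2))) = ½·(42/5 − 177/5 + 147/10) = -123/20, so the Z-coordinate is 2/5.
Check: 2/5 + 1/5 + 2/5 = 1.

(2/5, 1/5, 2/5)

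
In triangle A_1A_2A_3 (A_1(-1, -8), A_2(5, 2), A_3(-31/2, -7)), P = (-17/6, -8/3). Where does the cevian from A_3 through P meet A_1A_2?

(7/2, -1/2)

Barycentric coordinates of P with respect to A_1A_2A_3: (1/6, 1/2, 1/3).
On side A_1A_2 the A_3-coordinate is zero; dropping P's A_3-weight 1/3 and renormalizing the remaining 1/6 : 1/2 gives weights 1/4, 3/4 on A_1, A_2.
Q = (1/4)·(-1, -8) + (3/4)·(5, 2) = (7/2, -1/2).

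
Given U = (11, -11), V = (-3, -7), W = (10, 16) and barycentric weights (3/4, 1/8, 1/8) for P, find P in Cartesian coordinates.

(73/8, -57/8)

P = (3/4)·U + (1/8)·V + (1/8)·W.
x-coordinate: (3/4)·11 + (1/8)·(-3) + (1/8)·10 = 73/8.
y-coordinate: (3/4)·(-11) + (1/8)·(-7) + (1/8)·16 = -57/8.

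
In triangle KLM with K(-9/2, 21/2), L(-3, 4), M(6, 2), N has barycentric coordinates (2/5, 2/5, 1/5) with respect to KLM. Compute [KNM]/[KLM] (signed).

2/5

The signed ratio [KNM]/[KLM] equals the barycentric coordinate of N at vertex L, which is 2/5.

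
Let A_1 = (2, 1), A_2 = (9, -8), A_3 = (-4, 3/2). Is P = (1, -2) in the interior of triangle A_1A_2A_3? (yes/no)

yes

Barycentric coordinates of P: (4/101, 37/101, 60/101).
The three coordinates are positive, positive, positive; a point is interior exactly when all three are positive.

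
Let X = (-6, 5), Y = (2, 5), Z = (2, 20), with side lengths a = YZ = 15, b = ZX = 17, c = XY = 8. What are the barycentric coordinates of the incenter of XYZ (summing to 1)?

The incenter has barycentric coordinates proportional to the opposite side lengths: (15 : 17 : 8).
Normalizing by 15+17+8 = 40 gives (3/8, 17/40, 1/5).

(3/8, 17/40, 1/5)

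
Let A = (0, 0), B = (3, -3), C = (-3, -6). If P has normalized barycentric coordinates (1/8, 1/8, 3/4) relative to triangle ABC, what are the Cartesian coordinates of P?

P = (1/8)·A + (1/8)·B + (3/4)·C.
x-coordinate: (1/8)·0 + (1/8)·3 + (3/4)·(-3) = -15/8.
y-coordinate: (1/8)·0 + (1/8)·(-3) + (3/4)·(-6) = -39/8.

(-15/8, -39/8)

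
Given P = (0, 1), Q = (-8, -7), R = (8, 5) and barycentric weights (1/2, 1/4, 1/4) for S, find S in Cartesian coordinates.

(0, 0)

S = (1/2)·P + (1/4)·Q + (1/4)·R.
x-coordinate: (1/2)·0 + (1/4)·(-8) + (1/4)·8 = 0.
y-coordinate: (1/2)·1 + (1/4)·(-7) + (1/4)·5 = 0.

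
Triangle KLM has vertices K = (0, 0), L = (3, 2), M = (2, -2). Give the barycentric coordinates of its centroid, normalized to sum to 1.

(1/3, 1/3, 1/3)

The centroid is the average of the vertices, so each weight is 1/3.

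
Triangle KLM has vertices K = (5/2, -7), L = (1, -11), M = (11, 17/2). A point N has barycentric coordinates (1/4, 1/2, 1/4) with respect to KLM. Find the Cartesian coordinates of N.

N = (1/4)·K + (1/2)·L + (1/4)·M.
x-coordinate: (1/4)·(5/2) + (1/2)·1 + (1/4)·11 = 31/8.
y-coordinate: (1/4)·(-7) + (1/2)·(-11) + (1/4)·(17/2) = -41/8.

(31/8, -41/8)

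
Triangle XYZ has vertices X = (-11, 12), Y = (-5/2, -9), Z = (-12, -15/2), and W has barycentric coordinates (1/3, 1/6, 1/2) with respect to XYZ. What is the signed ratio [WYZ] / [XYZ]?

The signed ratio [WYZ]/[XYZ] equals the barycentric coordinate of W at vertex X, which is 1/3.

1/3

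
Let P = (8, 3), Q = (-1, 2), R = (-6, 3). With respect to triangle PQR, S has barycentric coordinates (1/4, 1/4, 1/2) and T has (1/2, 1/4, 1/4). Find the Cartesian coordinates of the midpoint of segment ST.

(1/2, 11/4)

Barycentric coordinates of the midpoint are the average: (3/8, 1/4, 3/8).
Converting: (3/8)·P + (1/4)·Q + (3/8)·R = (1/2, 11/4).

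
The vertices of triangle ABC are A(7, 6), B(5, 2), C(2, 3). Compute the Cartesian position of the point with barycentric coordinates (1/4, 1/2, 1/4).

P = (1/4)·A + (1/2)·B + (1/4)·C.
x-coordinate: (1/4)·7 + (1/2)·5 + (1/4)·2 = 19/4.
y-coordinate: (1/4)·6 + (1/2)·2 + (1/4)·3 = 13/4.

(19/4, 13/4)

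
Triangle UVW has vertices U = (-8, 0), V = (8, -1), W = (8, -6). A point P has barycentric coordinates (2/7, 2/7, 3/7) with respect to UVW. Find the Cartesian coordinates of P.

(24/7, -20/7)

P = (2/7)·U + (2/7)·V + (3/7)·W.
x-coordinate: (2/7)·(-8) + (2/7)·8 + (3/7)·8 = 24/7.
y-coordinate: (2/7)·0 + (2/7)·(-1) + (3/7)·(-6) = -20/7.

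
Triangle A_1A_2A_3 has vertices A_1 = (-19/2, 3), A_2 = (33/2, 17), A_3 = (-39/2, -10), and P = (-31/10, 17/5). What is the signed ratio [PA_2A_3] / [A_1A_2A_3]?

1/5

[A_1A_2A_3] = ½·((-19/2)·(17−(-10)) + (33/2)·(-10−3) + (-39/2)·(3−17)) = ½·(-513/2 − 429/2 + 273) = -99.
[PA_2A_3] = ½·((-31/10)·(17−(-10)) + (33/2)·(-10−(17/5)) + (-39/2)·(17/5−17)) = ½·(-837/10 − 2211/10 + 1326/5) = -99/5, so the ratio is (-99/5)/(-99) = 1/5.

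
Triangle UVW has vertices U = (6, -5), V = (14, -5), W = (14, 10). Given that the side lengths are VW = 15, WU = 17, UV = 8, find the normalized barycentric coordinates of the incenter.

The incenter has barycentric coordinates proportional to the opposite side lengths: (15 : 17 : 8).
Normalizing by 15+17+8 = 40 gives (3/8, 17/40, 1/5).

(3/8, 17/40, 1/5)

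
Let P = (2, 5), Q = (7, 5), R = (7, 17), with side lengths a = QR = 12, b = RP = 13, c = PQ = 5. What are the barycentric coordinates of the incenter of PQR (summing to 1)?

The incenter has barycentric coordinates proportional to the opposite side lengths: (12 : 13 : 5).
Normalizing by 12+13+5 = 30 gives (2/5, 13/30, 1/6).

(2/5, 13/30, 1/6)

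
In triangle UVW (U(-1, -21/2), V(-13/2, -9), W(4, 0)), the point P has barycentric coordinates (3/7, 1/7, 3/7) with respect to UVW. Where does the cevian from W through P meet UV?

Line WP meets UV where the W-coordinate vanishes; zeroing P's W-weight and renormalizing leaves U, V-weights 3/7 : 1/7 → (3/4, 1/4).
So Q = (3/4)·U + (1/4)·V = (-19/8, -81/8).

(-19/8, -81/8)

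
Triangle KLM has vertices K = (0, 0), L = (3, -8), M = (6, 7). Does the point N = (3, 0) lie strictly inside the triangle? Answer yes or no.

yes

Barycentric coordinates of N: (8/23, 7/23, 8/23).
The three coordinates are positive, positive, positive; a point is interior exactly when all three are positive.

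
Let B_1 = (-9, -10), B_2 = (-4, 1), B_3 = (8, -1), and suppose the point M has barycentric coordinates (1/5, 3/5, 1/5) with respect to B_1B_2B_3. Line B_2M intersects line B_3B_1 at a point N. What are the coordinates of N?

Line B_2M meets B_3B_1 where the B_2-coordinate vanishes; zeroing M's B_2-weight and renormalizing leaves B_3, B_1-weights 1/5 : 1/5 → (1/2, 1/2).
So N = (1/2)·B_3 + (1/2)·B_1 = (-1/2, -11/2).

(-1/2, -11/2)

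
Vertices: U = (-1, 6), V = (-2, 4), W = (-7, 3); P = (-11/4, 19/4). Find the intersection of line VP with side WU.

Barycentric coordinates of P with respect to UVW: (1/2, 1/4, 1/4).
On side WU the V-coordinate is zero; dropping P's V-weight 1/4 and renormalizing the remaining 1/4 : 1/2 gives weights 1/3, 2/3 on W, U.
Q = (1/3)·(-7, 3) + (2/3)·(-1, 6) = (-3, 5).

(-3, 5)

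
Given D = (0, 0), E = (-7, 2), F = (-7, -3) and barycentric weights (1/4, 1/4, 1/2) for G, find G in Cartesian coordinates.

(-21/4, -1)

G = (1/4)·D + (1/4)·E + (1/2)·F.
x-coordinate: (1/4)·0 + (1/4)·(-7) + (1/2)·(-7) = -21/4.
y-coordinate: (1/4)·0 + (1/4)·2 + (1/2)·(-3) = -1.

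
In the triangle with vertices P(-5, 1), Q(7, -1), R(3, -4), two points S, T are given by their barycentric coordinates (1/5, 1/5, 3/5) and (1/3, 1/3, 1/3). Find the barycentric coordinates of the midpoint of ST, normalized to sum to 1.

(4/15, 4/15, 7/15)

Since both coordinate triples sum to 1, the midpoint's barycentrics are the componentwise average.
(1/5+1/3)/2 = 4/15; similarly 4/15 and 7/15.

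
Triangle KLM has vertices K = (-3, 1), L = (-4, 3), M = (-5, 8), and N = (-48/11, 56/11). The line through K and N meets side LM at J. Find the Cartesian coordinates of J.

(-9/2, 11/2)

Barycentric coordinates of N with respect to KLM: (1/11, 5/11, 5/11).
On side LM the K-coordinate is zero; dropping N's K-weight 1/11 and renormalizing the remaining 5/11 : 5/11 gives weights 1/2, 1/2 on L, M.
J = (1/2)·(-4, 3) + (1/2)·(-5, 8) = (-9/2, 11/2).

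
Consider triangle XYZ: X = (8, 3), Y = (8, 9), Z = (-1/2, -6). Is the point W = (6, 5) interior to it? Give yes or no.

yes

Barycentric coordinates of W: (4/51, 35/51, 4/17).
The three coordinates are positive, positive, positive; a point is interior exactly when all three are positive.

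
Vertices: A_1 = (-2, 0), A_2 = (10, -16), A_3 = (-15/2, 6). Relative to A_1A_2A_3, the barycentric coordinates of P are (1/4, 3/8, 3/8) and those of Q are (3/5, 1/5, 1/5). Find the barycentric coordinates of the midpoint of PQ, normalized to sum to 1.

(17/40, 23/80, 23/80)

Since both coordinate triples sum to 1, the midpoint's barycentrics are the componentwise average.
(1/4+3/5)/2 = 17/40; similarly 23/80 and 23/80.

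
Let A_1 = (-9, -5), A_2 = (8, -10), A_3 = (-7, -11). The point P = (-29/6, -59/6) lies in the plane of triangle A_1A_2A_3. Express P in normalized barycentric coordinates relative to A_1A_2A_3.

Signed area of the reference triangle: [A_1A_2A_3] = ½·((-9)·(-10−(-11)) + 8·(-11−(-5)) + (-7)·(-5−(-10))) = ½·(-9 − 48 − 35) = -46.
[PA_2A_3] = ½·((-29/6)·(-10−(-11)) + 8·(-11−(-59/6)) + (-7)·(-59/6−(-10))) = ½·(-29/6 − 28/3 − 7/6) = -23/3, so the A_1-coordinate is (-23/3)/(-46) = 1/6.
[A_1PA_3] = ½·((-9)·(-59/6−(-11)) + (-29/6)·(-11−(-5)) + (-7)·(-5−(-59/6))) = ½·(-21/2 + 29 − 203/6) = -23/3, so the A_2-coordinate is 1/6.
[A_1A_2P] = ½·((-9)·(-10−(-59/6)) + 8·(-59/6−(-5)) + (-29/6)·(-5−(-10))) = ½·(3/2 − 116/3 − 145/6) = -92/3, so the A_3-coordinate is 2/3.
Check: 1/6 + 1/6 + 2/3 = 1.

(1/6, 1/6, 2/3)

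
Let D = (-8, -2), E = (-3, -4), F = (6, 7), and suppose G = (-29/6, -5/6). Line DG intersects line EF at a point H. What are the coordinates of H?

(3/2, 3/2)

Barycentric coordinates of G with respect to DEF: (2/3, 1/6, 1/6).
On side EF the D-coordinate is zero; dropping G's D-weight 2/3 and renormalizing the remaining 1/6 : 1/6 gives weights 1/2, 1/2 on E, F.
H = (1/2)·(-3, -4) + (1/2)·(6, 7) = (3/2, 3/2).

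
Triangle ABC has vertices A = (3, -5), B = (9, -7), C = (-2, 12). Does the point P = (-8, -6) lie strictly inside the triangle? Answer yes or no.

no

Barycentric coordinates of P: (78/23, -48/23, -7/23).
The three coordinates are positive, negative, negative; a point is interior exactly when all three are positive.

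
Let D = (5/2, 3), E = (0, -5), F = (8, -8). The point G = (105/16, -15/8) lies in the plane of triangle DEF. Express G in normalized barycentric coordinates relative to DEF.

Signed area of the reference triangle: [DEF] = ½·((5/2)·(-5−(-8)) + 0·(-8−3) + 8·(3−(-5))) = ½·(15/2 + 0 + 64) = 143/4.
[GEF] = ½·((105/16)·(-5−(-8)) + 0·(-8−(-15/8)) + 8·(-15/8−(-5))) = ½·(315/16 + 0 + 25) = 715/32, so the D-coordinate is (715/32)/(143/4) = 5/8.
[DGF] = ½·((5/2)·(-15/8−(-8)) + (105/16)·(-8−3) + 8·(3−(-15/8))) = ½·(245/16 − 1155/16 + 39) = -143/16, so the E-coordinate is -1/4.
[DEG] = ½·((5/2)·(-5−(-15/8)) + 0·(-15/8−3) + (105/16)·(3−(-5))) = ½·(-125/16 + 0 + 105/2) = 715/32, so the F-coordinate is 5/8.
Check: 5/8 − 1/4 + 5/8 = 1.

(5/8, -1/4, 5/8)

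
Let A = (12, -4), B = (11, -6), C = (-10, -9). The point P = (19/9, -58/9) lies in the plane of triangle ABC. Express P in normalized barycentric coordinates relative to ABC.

Signed area of the reference triangle: [ABC] = ½·(12·(-6−(-9)) + 11·(-9−(-4)) + (-10)·(-4−(-6))) = ½·(36 − 55 − 20) = -39/2.
[PBC] = ½·((19/9)·(-6−(-9)) + 11·(-9−(-58/9)) + (-10)·(-58/9−(-6))) = ½·(19/3 − 253/9 + 40/9) = -26/3, so the A-coordinate is (-26/3)/(-39/2) = 4/9.
[APC] = ½·(12·(-58/9−(-9)) + (19/9)·(-9−(-4)) + (-10)·(-4−(-58/9))) = ½·(92/3 − 95/9 − 220/9) = -13/6, so the B-coordinate is 1/9.
[ABP] = ½·(12·(-6−(-58/9)) + 11·(-58/9−(-4)) + (19/9)·(-4−(-6))) = ½·(16/3 − 242/9 + 38/9) = -26/3, so the C-coordinate is 4/9.
Check: 4/9 + 1/9 + 4/9 = 1.

(4/9, 1/9, 4/9)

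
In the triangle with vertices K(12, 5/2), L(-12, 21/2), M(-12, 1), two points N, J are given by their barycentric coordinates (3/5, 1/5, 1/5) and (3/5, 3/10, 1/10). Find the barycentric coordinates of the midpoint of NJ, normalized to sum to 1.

Since both coordinate triples sum to 1, the midpoint's barycentrics are the componentwise average.
(3/5+3/5)/2 = 3/5; similarly 1/4 and 3/20.

(3/5, 1/4, 3/20)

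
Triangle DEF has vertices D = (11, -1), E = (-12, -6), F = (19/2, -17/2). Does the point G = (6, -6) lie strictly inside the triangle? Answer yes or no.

Barycentric coordinates of G: (3/11, 2/11, 6/11).
The three coordinates are positive, positive, positive; a point is interior exactly when all three are positive.

yes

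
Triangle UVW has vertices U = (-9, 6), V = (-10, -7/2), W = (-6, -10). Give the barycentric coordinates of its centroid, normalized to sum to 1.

The centroid is the average of the vertices, so each weight is 1/3.

(1/3, 1/3, 1/3)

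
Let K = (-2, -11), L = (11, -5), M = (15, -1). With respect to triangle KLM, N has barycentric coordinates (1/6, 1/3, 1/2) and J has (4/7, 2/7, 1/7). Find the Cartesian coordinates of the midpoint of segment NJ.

(629/84, -83/14)

Barycentric coordinates of the midpoint are the average: (31/84, 13/42, 9/28).
Converting: (31/84)·K + (13/42)·L + (9/28)·M = (629/84, -83/14).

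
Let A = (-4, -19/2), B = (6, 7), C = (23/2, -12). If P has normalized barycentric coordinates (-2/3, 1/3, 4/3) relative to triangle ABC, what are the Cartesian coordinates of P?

(20, -22/3)

P = (-2/3)·A + (1/3)·B + (4/3)·C.
x-coordinate: (-2/3)·(-4) + (1/3)·6 + (4/3)·(23/2) = 20.
y-coordinate: (-2/3)·(-19/2) + (1/3)·7 + (4/3)·(-12) = -22/3.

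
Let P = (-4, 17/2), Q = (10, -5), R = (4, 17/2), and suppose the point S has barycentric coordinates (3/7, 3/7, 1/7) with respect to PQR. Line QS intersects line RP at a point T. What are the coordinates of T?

(-2, 17/2)

Line QS meets RP where the Q-coordinate vanishes; zeroing S's Q-weight and renormalizing leaves R, P-weights 1/7 : 3/7 → (1/4, 3/4).
So T = (1/4)·R + (3/4)·P = (-2, 17/2).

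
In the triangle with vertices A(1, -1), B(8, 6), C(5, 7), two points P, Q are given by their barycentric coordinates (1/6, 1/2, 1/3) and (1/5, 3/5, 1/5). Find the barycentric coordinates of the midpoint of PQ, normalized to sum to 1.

Since both coordinate triples sum to 1, the midpoint's barycentrics are the componentwise average.
(1/6+1/5)/2 = 11/60; similarly 11/20 and 4/15.

(11/60, 11/20, 4/15)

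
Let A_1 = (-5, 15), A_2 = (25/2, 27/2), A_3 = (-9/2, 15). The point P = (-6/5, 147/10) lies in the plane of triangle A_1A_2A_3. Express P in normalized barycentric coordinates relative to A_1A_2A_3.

Signed area of the reference triangle: [A_1A_2A_3] = ½·((-5)·(27/2−15) + (25/2)·(15−15) + (-9/2)·(15−(27/2))) = ½·(15/2 + 0 − 27/4) = 3/8.
[PA_2A_3] = ½·((-6/5)·(27/2−15) + (25/2)·(15−(147/10)) + (-9/2)·(147/10−(27/2))) = ½·(9/5 + 15/4 − 27/5) = 3/40, so the A_1-coordinate is (3/40)/(3/8) = 1/5.
[A_1PA_3] = ½·((-5)·(147/10−15) + (-6/5)·(15−15) + (-9/2)·(15−(147/10))) = ½·(3/2 + 0 − 27/20) = 3/40, so the A_2-coordinate is 1/5.
[A_1A_2P] = ½·((-5)·(27/2−(147/10)) + (25/2)·(147/10−15) + (-6/5)·(15−(27/2))) = ½·(6 − 15/4 − 9/5) = 9/40, so the A_3-coordinate is 3/5.
Check: 1/5 + 1/5 + 3/5 = 1.

(1/5, 1/5, 3/5)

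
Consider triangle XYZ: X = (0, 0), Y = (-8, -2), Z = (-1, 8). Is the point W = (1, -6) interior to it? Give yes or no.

Barycentric coordinates of W: (59/33, -1/33, -25/33).
The three coordinates are positive, negative, negative; a point is interior exactly when all three are positive.

no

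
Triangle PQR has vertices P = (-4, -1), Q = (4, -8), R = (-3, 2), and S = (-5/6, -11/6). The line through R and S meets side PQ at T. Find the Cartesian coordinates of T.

Barycentric coordinates of S with respect to PQR: (1/6, 1/3, 1/2).
On side PQ the R-coordinate is zero; dropping S's R-weight 1/2 and renormalizing the remaining 1/6 : 1/3 gives weights 1/3, 2/3 on P, Q.
T = (1/3)·(-4, -1) + (2/3)·(4, -8) = (4/3, -17/3).

(4/3, -17/3)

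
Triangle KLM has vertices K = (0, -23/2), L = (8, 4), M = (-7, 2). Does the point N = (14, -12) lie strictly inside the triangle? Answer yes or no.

no

Barycentric coordinates of N: (504/433, 371/433, -442/433).
The three coordinates are positive, positive, negative; a point is interior exactly when all three are positive.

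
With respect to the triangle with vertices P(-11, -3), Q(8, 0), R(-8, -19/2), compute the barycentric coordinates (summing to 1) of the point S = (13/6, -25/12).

Signed area of the reference triangle: [PQR] = ½·((-11)·(0−(-19/2)) + 8·(-19/2−(-3)) + (-8)·(-3−0)) = ½·(-209/2 − 52 + 24) = -265/4.
[SQR] = ½·((13/6)·(0−(-19/2)) + 8·(-19/2−(-25/12)) + (-8)·(-25/12−0)) = ½·(247/12 − 178/3 + 50/3) = -265/24, so the P-coordinate is (-265/24)/(-265/4) = 1/6.
[PSR] = ½·((-11)·(-25/12−(-19/2)) + (13/6)·(-19/2−(-3)) + (-8)·(-3−(-25/12))) = ½·(-979/12 − 169/12 + 22/3) = -265/6, so the Q-coordinate is 2/3.
[PQS] = ½·((-11)·(0−(-25/12)) + 8·(-25/12−(-3)) + (13/6)·(-3−0)) = ½·(-275/12 + 22/3 − 13/2) = -265/24, so the R-coordinate is 1/6.

(1/6, 2/3, 1/6)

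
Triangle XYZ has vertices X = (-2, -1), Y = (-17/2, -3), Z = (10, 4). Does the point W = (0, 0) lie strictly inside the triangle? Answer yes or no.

Barycentric coordinates of W: (8/17, 4/17, 5/17).
The three coordinates are positive, positive, positive; a point is interior exactly when all three are positive.

yes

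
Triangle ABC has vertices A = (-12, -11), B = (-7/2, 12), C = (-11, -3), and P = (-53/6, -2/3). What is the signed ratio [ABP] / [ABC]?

[ABC] = ½·((-12)·(12−(-3)) + (-7/2)·(-3−(-11)) + (-11)·(-11−12)) = ½·(-180 − 28 + 253) = 45/2.
[ABP] = ½·((-12)·(12−(-2/3)) + (-7/2)·(-2/3−(-11)) + (-53/6)·(-11−12)) = ½·(-152 − 217/6 + 1219/6) = 15/2, so the ratio is (15/2)/(45/2) = 1/3.

1/3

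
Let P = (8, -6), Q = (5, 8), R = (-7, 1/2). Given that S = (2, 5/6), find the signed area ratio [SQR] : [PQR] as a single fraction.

1/3

[PQR] = ½·(8·(8−(1/2)) + 5·(1/2−(-6)) + (-7)·(-6−8)) = ½·(60 + 65/2 + 98) = 381/4.
[SQR] = ½·(2·(8−(1/2)) + 5·(1/2−(5/6)) + (-7)·(5/6−8)) = ½·(15 − 5/3 + 301/6) = 127/4, so the ratio is (127/4)/(381/4) = 1/3.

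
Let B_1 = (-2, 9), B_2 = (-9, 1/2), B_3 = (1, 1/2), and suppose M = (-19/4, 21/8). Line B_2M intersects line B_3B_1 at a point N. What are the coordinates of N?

Barycentric coordinates of M with respect to B_1B_2B_3: (1/4, 1/2, 1/4).
On side B_3B_1 the B_2-coordinate is zero; dropping M's B_2-weight 1/2 and renormalizing the remaining 1/4 : 1/4 gives weights 1/2, 1/2 on B_3, B_1.
N = (1/2)·(1, 1/2) + (1/2)·(-2, 9) = (-1/2, 19/4).

(-1/2, 19/4)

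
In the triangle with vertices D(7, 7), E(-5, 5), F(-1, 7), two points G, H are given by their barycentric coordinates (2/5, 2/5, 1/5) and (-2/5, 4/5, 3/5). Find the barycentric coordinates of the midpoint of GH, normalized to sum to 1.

(0, 3/5, 2/5)

Since both coordinate triples sum to 1, the midpoint's barycentrics are the componentwise average.
(2/5+-2/5)/2 = 0; similarly 3/5 and 2/5.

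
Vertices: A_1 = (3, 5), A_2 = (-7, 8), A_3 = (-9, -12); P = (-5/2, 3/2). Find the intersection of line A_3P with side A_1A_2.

(-1/3, 6)

Barycentric coordinates of P with respect to A_1A_2A_3: (1/2, 1/4, 1/4).
On side A_1A_2 the A_3-coordinate is zero; dropping P's A_3-weight 1/4 and renormalizing the remaining 1/2 : 1/4 gives weights 2/3, 1/3 on A_1, A_2.
Q = (2/3)·(3, 5) + (1/3)·(-7, 8) = (-1/3, 6).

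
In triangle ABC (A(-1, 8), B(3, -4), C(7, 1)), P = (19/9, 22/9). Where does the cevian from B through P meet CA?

(5/3, 17/3)

Barycentric coordinates of P with respect to ABC: (4/9, 1/3, 2/9).
On side CA the B-coordinate is zero; dropping P's B-weight 1/3 and renormalizing the remaining 2/9 : 4/9 gives weights 1/3, 2/3 on C, A.
Q = (1/3)·(7, 1) + (2/3)·(-1, 8) = (5/3, 17/3).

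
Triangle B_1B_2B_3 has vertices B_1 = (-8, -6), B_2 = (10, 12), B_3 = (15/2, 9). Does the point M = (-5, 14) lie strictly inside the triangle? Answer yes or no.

no

Barycentric coordinates of M: (50/9, 265/9, -34).
The three coordinates are positive, positive, negative; a point is interior exactly when all three are positive.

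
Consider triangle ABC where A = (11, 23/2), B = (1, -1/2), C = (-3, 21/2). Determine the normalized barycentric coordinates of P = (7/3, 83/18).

Signed area of the reference triangle: [ABC] = ½·(11·(-1/2−(21/2)) + 1·(21/2−(23/2)) + (-3)·(23/2−(-1/2))) = ½·(-121 − 1 − 36) = -79.
[PBC] = ½·((7/3)·(-1/2−(21/2)) + 1·(21/2−(83/18)) + (-3)·(83/18−(-1/2))) = ½·(-77/3 + 53/9 − 46/3) = -158/9, so the A-coordinate is (-158/9)/(-79) = 2/9.
[APC] = ½·(11·(83/18−(21/2)) + (7/3)·(21/2−(23/2)) + (-3)·(23/2−(83/18))) = ½·(-583/9 − 7/3 − 62/3) = -395/9, so the B-coordinate is 5/9.
[ABP] = ½·(11·(-1/2−(83/18)) + 1·(83/18−(23/2)) + (7/3)·(23/2−(-1/2))) = ½·(-506/9 − 62/9 + 28) = -158/9, so the C-coordinate is 2/9.
Check: 2/9 + 5/9 + 2/9 = 1.

(2/9, 5/9, 2/9)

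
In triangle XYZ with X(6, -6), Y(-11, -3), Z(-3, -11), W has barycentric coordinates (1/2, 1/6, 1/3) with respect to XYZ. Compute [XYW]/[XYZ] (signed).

1/3

The signed ratio [XYW]/[XYZ] equals the barycentric coordinate of W at vertex Z, which is 1/3.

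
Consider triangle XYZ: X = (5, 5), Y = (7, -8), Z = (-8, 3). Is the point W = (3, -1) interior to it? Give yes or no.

Barycentric coordinates of W: (61/173, 74/173, 38/173).
The three coordinates are positive, positive, positive; a point is interior exactly when all three are positive.

yes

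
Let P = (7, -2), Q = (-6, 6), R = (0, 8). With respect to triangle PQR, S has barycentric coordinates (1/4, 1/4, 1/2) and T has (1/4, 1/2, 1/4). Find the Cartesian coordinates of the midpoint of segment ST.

Barycentric coordinates of the midpoint are the average: (1/4, 3/8, 3/8).
Converting: (1/4)·P + (3/8)·Q + (3/8)·R = (-1/2, 19/4).

(-1/2, 19/4)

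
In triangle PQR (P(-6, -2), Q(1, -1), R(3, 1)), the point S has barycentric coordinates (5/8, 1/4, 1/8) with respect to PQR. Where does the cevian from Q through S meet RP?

(-9/2, -3/2)

Line QS meets RP where the Q-coordinate vanishes; zeroing S's Q-weight and renormalizing leaves R, P-weights 1/8 : 5/8 → (1/6, 5/6).
So T = (1/6)·R + (5/6)·P = (-9/2, -3/2).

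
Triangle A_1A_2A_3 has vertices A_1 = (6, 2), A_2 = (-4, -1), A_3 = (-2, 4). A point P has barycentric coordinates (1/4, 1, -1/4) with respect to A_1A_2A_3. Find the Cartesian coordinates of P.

P = (1/4)·A_1 + 1·A_2 + (-1/4)·A_3.
x-coordinate: (1/4)·6 + 1·(-4) + (-1/4)·(-2) = -2.
y-coordinate: (1/4)·2 + 1·(-1) + (-1/4)·4 = -3/2.

(-2, -3/2)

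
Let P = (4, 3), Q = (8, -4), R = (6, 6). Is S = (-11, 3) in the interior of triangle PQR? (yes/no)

Barycentric coordinates of S: (88/13, -45/26, -105/26).
The three coordinates are positive, negative, negative; a point is interior exactly when all three are positive.

no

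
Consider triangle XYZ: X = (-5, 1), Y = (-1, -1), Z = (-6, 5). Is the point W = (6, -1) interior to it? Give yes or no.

no

Barycentric coordinates of W: (-3, 3, 1).
The three coordinates are negative, positive, positive; a point is interior exactly when all three are positive.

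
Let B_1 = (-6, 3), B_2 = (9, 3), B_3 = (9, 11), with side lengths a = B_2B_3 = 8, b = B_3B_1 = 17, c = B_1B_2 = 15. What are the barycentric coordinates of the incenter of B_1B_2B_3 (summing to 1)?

The incenter has barycentric coordinates proportional to the opposite side lengths: (8 : 17 : 15).
Normalizing by 8+17+15 = 40 gives (1/5, 17/40, 3/8).

(1/5, 17/40, 3/8)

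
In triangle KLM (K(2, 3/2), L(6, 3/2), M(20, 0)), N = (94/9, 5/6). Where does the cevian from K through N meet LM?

(86/5, 3/10)

Barycentric coordinates of N with respect to KLM: (4/9, 1/9, 4/9).
On side LM the K-coordinate is zero; dropping N's K-weight 4/9 and renormalizing the remaining 1/9 : 4/9 gives weights 1/5, 4/5 on L, M.
J = (1/5)·(6, 3/2) + (4/5)·(20, 0) = (86/5, 3/10).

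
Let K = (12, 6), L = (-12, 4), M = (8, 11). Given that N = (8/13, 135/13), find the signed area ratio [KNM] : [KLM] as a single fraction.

4/13

[KLM] = ½·(12·(4−11) + (-12)·(11−6) + 8·(6−4)) = ½·(-84 − 60 + 16) = -64.
[KNM] = ½·(12·(135/13−11) + (8/13)·(11−6) + 8·(6−(135/13))) = ½·(-96/13 + 40/13 − 456/13) = -256/13, so the ratio is (-256/13)/(-64) = 4/13.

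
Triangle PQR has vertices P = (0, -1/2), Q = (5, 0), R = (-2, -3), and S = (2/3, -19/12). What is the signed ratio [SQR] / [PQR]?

1/6

[PQR] = ½·(0·(0−(-3)) + 5·(-3−(-1/2)) + (-2)·(-1/2−0)) = ½·(0 − 25/2 + 1) = -23/4.
[SQR] = ½·((2/3)·(0−(-3)) + 5·(-3−(-19/12)) + (-2)·(-19/12−0)) = ½·(2 − 85/12 + 19/6) = -23/24, so the ratio is (-23/24)/(-23/4) = 1/6.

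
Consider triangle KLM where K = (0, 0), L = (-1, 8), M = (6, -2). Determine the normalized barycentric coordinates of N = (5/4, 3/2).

Signed area of the reference triangle: [KLM] = ½·(0·(8−(-2)) + (-1)·(-2−0) + 6·(0−8)) = ½·(0 + 2 − 48) = -23.
[NLM] = ½·((5/4)·(8−(-2)) + (-1)·(-2−(3/2)) + 6·(3/2−8)) = ½·(25/2 + 7/2 − 39) = -23/2, so the K-coordinate is (-23/2)/(-23) = 1/2.
[KNM] = ½·(0·(3/2−(-2)) + (5/4)·(-2−0) + 6·(0−(3/2))) = ½·(0 − 5/2 − 9) = -23/4, so the L-coordinate is 1/4.
[KLN] = ½·(0·(8−(3/2)) + (-1)·(3/2−0) + (5/4)·(0−8)) = ½·(0 − 3/2 − 10) = -23/4, so the M-coordinate is 1/4.

(1/2, 1/4, 1/4)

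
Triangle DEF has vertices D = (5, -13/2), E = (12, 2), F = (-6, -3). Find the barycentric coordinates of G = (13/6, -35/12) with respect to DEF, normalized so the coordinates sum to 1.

Signed area of the reference triangle: [DEF] = ½·(5·(2−(-3)) + 12·(-3−(-13/2)) + (-6)·(-13/2−2)) = ½·(25 + 42 + 51) = 59.
[GEF] = ½·((13/6)·(2−(-3)) + 12·(-3−(-35/12)) + (-6)·(-35/12−2)) = ½·(65/6 − 1 + 59/2) = 59/3, so the D-coordinate is (59/3)/59 = 1/3.
[DGF] = ½·(5·(-35/12−(-3)) + (13/6)·(-3−(-13/2)) + (-6)·(-13/2−(-35/12))) = ½·(5/12 + 91/12 + 43/2) = 59/4, so the E-coordinate is 1/4.
[DEG] = ½·(5·(2−(-35/12)) + 12·(-35/12−(-13/2)) + (13/6)·(-13/2−2)) = ½·(295/12 + 43 − 221/12) = 295/12, so the F-coordinate is 5/12.
Check: 1/3 + 1/4 + 5/12 = 1.

(1/3, 1/4, 5/12)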